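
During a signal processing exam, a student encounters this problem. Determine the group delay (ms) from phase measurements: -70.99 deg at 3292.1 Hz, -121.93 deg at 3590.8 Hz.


Group delay from phase difference:
tau = -d(phi)/d(omega)
d(phi) = -50.94 deg = -0.889071 rad
d(omega) = 2*pi*(3590.8 - 3292.1) = 1876.7875 rad/s
tau = -(-0.889071) / 1876.7875
    = 0.4737 ms

0.4737 ms


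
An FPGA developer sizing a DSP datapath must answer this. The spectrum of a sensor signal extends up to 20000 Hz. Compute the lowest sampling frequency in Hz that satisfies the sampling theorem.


The Nyquist rate is twice the maximum frequency component.
fs_min = 2 * fmax
      = 2 * 20000
      = 40000 Hz

40000


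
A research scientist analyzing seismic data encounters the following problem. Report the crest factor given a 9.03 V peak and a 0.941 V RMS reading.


Crest factor is the ratio of peak to RMS:
CF = V_peak / V_rms
   = 9.03 / 0.941
   = 9.5962

9.5962


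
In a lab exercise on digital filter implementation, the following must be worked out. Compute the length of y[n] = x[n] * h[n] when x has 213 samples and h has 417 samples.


Linear convolution output length:
L = N + M - 1
  = 213 + 417 - 1
  = 629 samples

629


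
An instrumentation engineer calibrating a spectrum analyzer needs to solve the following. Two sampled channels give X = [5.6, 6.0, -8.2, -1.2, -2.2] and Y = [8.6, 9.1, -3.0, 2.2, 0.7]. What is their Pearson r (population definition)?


Pearson correlation coefficient (population):
r = cov(X,Y) / (std(X) * std(Y))
Mean X = 0.0, Mean Y = 3.52
Cov(X,Y) = 24.636
Std(X) = 5.308107, Std(Y) = 4.672216
r = 0.9934

0.9934


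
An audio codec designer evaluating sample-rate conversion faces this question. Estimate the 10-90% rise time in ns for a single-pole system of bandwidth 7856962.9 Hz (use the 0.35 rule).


Rise time from bandwidth relationship:
tr = 0.35 / BW
   = 0.35 / 7856962.9
   = 4.454647482e-08 s
   = 44.5465 ns

44.5465 ns


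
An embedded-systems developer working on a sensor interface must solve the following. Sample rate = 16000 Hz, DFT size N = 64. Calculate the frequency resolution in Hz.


DFT frequency resolution:
df = fs / N
   = 16000 / 64
   = 250.0 Hz

250.0 Hz


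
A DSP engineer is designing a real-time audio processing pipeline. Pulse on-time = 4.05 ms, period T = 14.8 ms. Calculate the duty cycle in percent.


Duty cycle as a percentage:
DC = (t_on / T) * 100
   = (4.05 / 14.8) * 100
   = 0.273649 * 100
   = 27.36 %

27.36 %


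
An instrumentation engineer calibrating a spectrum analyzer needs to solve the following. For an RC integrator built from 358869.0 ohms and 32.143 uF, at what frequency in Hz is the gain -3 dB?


Cutoff frequency of a first-order RC filter:
fc = 1 / (2 * pi * R * C)
C = 32.143 uF = 3.2143e-05 F
fc = 1 / (2 * pi * 358869.0 * 3.2143e-05)
   = 1 / 72.477335877276
   = 0.013797 Hz

0.013797 Hz


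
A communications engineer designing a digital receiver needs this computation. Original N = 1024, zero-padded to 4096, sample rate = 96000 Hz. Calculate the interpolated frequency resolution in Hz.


Frequency resolution after zero-padding:
N_padded = 1024 * 4 = 4096
df = fs / N_padded
   = 96000 / 4096
   = 23.4375 Hz

23.4375 Hz


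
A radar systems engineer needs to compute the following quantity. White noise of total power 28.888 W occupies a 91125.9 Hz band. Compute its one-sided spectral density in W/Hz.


Power spectral density:
PSD = P / BW
    = 28.888 / 91125.9
    = 0.00031701 W/Hz

0.00031701 W/Hz


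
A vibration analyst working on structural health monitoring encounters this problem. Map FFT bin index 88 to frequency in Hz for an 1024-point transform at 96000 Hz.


Frequency of DFT bin k:
f_k = k * fs / N
    = 88 * 96000 / 1024
    = 8448000 / 1024
    = 8250.0 Hz

8250.0 Hz


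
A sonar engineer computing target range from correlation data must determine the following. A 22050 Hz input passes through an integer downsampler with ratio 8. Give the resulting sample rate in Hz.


Decimation reduces the sample rate:
fs_out = fs_in / M
       = 22050 / 8
       = 2756.25 Hz

2756.25 Hz


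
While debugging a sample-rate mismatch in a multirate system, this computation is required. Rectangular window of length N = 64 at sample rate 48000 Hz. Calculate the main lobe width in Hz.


Main lobe width for a rectangular window:
Width = 2 * fs / N
      = 2 * 48000 / 64
      = 96000 / 64
      = 1500.0 Hz

1500.0 Hz


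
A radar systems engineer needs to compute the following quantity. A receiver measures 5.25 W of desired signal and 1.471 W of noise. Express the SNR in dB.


SNR in decibels:
SNR = 10 * log10(Ps / Pn)
    = 10 * log10(5.25 / 1.471)
    = 10 * log10(3.569)
    = 10 * 0.5525
    = 5.53 dB

5.53 dB


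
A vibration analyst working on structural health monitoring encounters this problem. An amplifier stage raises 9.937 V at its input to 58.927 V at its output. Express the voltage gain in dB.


Voltage gain in dB:
G = 20 * log10(Vout / Vin)
  = 20 * log10(58.927 / 9.937)
  = 20 * log10(5.930059)
  = 20 * 0.773059
  = 15.46 dB

15.46 dB


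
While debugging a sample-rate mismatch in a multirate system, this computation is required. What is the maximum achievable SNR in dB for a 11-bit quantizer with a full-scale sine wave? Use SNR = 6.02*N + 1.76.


Theoretical SNR for a full-scale sinusoid:
SNR = 6.02 * N + 1.76
    = 6.02 * 11 + 1.76
    = 66.22 + 1.76
    = 67.98 dB

67.98 dB


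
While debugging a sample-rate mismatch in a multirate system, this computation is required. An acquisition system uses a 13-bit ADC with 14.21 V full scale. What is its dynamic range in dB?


Dynamic range from full-scale to LSB:
V_min = V_max / 2^bits = 14.21 / 2^13
DR = 20 * log10(V_max / V_min)
   = 20 * log10(2^13)
   = 20 * 13 * log10(2)
   = 78.27 dB

78.27 dB


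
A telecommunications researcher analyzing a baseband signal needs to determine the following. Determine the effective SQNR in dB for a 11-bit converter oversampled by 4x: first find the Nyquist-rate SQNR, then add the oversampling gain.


Step 1 — baseline SQNR at Nyquist:
SQNR_base = 6.02*N + 1.76
          = 6.02*11 + 1.76
          = 67.98 dB

Step 2 — oversampling processing gain:
G = 10*log10(OSR) = 10*log10(4) = 6.02 dB

Step 3 — total:
SQNR_total = 67.98 + 6.02 = 74.0 dB

Base SQNR = 67.98 dB; oversampled SQNR = 74.0 dB


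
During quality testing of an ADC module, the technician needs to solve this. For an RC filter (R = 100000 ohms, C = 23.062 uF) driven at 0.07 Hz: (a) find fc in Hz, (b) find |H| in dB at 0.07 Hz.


Step 1 — cutoff frequency:
fc = 1 / (2*pi*R*C)
C = 23.062 uF = 2.3062e-05 F
fc = 1 / (2*pi*100000*2.3062e-05)
   = 0.0690118 Hz

Step 2 — magnitude at f = 0.07 Hz:
|H(f)| = 1 / sqrt(1 + (f/fc)^2)
f/fc = 0.07 / 0.0690118 = 1.014319
|H| = 1 / sqrt(1 + 1.028843) = 0.7020625
|H|_dB = 20*log10(0.7020625) = -3.07 dB

fc = 0.0690118 Hz; |H(0.07 Hz)| = -3.07 dB


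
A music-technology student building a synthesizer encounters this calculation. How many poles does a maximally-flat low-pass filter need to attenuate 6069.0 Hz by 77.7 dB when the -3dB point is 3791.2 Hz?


Butterworth filter order formula:
n = log10(10^(A/10) - 1) / (2 * log10(f_stop/f_pass))
10^(77.7/10) - 1 = 58884364.5356
f_stop/f_pass = 6069.0 / 3791.2 = 1.6008
n = 19.0124 -> ceil = 20

20


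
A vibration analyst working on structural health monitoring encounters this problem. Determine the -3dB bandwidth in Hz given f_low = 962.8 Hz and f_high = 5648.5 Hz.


Bandwidth is the difference of -3dB frequencies:
BW = f_high - f_low
   = 5648.5 - 962.8
   = 4685.7 Hz

4685.7 Hz


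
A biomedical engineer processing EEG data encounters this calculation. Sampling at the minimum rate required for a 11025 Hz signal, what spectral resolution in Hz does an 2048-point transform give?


Step 1 — Nyquist sampling rate:
fs = 2 * fmax = 2 * 11025 = 22050 Hz

Step 2 — DFT bin spacing:
df = fs / N = 22050 / 2048 = 10.7666 Hz

10.7666 Hz


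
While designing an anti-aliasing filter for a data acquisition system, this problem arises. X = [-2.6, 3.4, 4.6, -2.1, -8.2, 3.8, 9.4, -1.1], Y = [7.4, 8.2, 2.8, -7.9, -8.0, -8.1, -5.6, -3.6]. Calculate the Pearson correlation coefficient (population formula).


Pearson correlation coefficient (population):
r = cov(X,Y) / (std(X) * std(Y))
Mean X = 0.9, Mean Y = -1.85
Cov(X,Y) = 4.69625
Std(X) = 5.107103, Std(Y) = 6.507688
r = 0.1413

0.1413


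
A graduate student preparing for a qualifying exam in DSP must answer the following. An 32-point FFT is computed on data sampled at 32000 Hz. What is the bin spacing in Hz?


DFT frequency resolution:
df = fs / N
   = 32000 / 32
   = 1000.0 Hz

1000.0 Hz


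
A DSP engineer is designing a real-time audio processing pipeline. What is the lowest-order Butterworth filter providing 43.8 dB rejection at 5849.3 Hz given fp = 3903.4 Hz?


Butterworth filter order formula:
n = log10(10^(A/10) - 1) / (2 * log10(f_stop/f_pass))
10^(43.8/10) - 1 = 23987.3292
f_stop/f_pass = 5849.3 / 3903.4 = 1.4985
n = 12.4672 -> ceil = 13

13


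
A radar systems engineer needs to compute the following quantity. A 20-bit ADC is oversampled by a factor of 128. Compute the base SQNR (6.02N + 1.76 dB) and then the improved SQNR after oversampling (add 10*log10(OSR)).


Step 1 — baseline SQNR at Nyquist:
SQNR_base = 6.02*N + 1.76
          = 6.02*20 + 1.76
          = 122.16 dB

Step 2 — oversampling processing gain:
G = 10*log10(OSR) = 10*log10(128) = 21.07 dB

Step 3 — total:
SQNR_total = 122.16 + 21.07 = 143.23 dB

Base SQNR = 122.16 dB; oversampled SQNR = 143.23 dB


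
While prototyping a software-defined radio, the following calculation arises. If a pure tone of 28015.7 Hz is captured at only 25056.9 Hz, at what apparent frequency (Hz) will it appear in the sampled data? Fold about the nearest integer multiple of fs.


Compute the nearest integer multiple of fs to the signal:
n = round(28015.7 / 25056.9) = 1
f_alias = |28015.7 - 1 * 25056.9|
        = |28015.7 - 25056.9|
        = 2958.8 Hz

2958.8


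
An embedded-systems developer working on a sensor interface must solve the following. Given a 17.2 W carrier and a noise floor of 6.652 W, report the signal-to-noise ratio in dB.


SNR in decibels:
SNR = 10 * log10(Ps / Pn)
    = 10 * log10(17.2 / 6.652)
    = 10 * log10(2.5857)
    = 10 * 0.4126
    = 4.13 dB

4.13 dB


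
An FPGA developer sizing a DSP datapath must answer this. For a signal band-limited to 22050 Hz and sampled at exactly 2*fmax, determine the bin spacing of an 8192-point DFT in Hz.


Step 1 — Nyquist sampling rate:
fs = 2 * fmax = 2 * 22050 = 44100 Hz

Step 2 — DFT bin spacing:
df = fs / N = 44100 / 8192 = 5.3833 Hz

5.3833 Hz


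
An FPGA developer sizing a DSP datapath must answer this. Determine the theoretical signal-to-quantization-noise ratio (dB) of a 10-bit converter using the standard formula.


Theoretical SNR for a full-scale sinusoid:
SNR = 6.02 * N + 1.76
    = 6.02 * 10 + 1.76
    = 60.2 + 1.76
    = 61.96 dB

61.96 dB


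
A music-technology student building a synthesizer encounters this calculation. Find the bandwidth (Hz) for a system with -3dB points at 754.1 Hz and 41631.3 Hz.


Bandwidth is the difference of -3dB frequencies:
BW = f_high - f_low
   = 41631.3 - 754.1
   = 40877.2 Hz

40877.2 Hz


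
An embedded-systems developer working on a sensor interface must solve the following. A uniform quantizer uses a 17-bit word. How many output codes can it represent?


Number of quantization levels = 2^N
= 2^17
= 131072

131072


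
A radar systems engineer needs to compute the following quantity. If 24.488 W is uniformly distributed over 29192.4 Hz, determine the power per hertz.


Power spectral density:
PSD = P / BW
    = 24.488 / 29192.4
    = 0.00083885 W/Hz

0.00083885 W/Hz


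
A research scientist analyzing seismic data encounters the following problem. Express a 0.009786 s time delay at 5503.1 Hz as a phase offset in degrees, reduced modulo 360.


Phase shift from frequency and time delay:
phi = 360 * f * t_delay
    = 360 * 5503.1 * 0.009786
    = 19387.2 degrees
    mod 360 = 307.2 degrees

307.2 degrees


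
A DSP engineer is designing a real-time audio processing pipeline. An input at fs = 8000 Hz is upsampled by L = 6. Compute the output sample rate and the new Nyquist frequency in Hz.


Step 1 — output sample rate after interpolation by L:
fs_out = L * fs_in = 6 * 8000 = 48000 Hz

Step 2 — Nyquist frequency of the output stream:
f_Nyq = fs_out / 2 = 48000 / 2 = 24000.0 Hz

fs_out = 48000 Hz; f_Nyquist = 24000.0 Hz


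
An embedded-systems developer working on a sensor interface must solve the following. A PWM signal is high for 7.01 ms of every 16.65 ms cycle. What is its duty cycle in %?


Duty cycle as a percentage:
DC = (t_on / T) * 100
   = (7.01 / 16.65) * 100
   = 0.421021 * 100
   = 42.1 %

42.1 %


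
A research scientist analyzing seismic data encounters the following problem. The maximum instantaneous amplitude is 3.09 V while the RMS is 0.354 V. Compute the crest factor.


Crest factor is the ratio of peak to RMS:
CF = V_peak / V_rms
   = 3.09 / 0.354
   = 8.7288

8.7288


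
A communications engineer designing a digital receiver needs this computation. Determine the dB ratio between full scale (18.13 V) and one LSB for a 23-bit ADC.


Dynamic range from full-scale to LSB:
V_min = V_max / 2^bits = 18.13 / 2^23
DR = 20 * log10(V_max / V_min)
   = 20 * log10(2^23)
   = 20 * 23 * log10(2)
   = 138.47 dB

138.47 dB


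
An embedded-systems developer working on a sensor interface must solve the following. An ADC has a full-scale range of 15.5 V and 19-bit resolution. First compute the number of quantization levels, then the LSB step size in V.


Step 1 — number of quantization levels:
L = 2^N = 2^19 = 524288

Step 2 — LSB step size:
delta = Vfs / L
      = 15.5 / 524288
      = 2.956e-05 V

Levels = 524288; step size = 2.956e-05 V


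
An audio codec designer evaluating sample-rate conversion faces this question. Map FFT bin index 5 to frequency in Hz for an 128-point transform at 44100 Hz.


Frequency of DFT bin k:
f_k = k * fs / N
    = 5 * 44100 / 128
    = 220500 / 128
    = 1722.656 Hz

1722.656 Hz


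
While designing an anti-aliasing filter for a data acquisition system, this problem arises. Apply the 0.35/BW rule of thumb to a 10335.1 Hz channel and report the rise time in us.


Rise time from bandwidth relationship:
tr = 0.35 / BW
   = 0.35 / 10335.1
   = 3.386517789e-05 s
   = 33.8652 us

33.8652 us


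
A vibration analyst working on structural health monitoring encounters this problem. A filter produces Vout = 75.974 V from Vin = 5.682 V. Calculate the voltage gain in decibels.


Voltage gain in dB:
G = 20 * log10(Vout / Vin)
  = 20 * log10(75.974 / 5.682)
  = 20 * log10(13.370996)
  = 20 * 1.126164
  = 22.52 dB

22.52 dB


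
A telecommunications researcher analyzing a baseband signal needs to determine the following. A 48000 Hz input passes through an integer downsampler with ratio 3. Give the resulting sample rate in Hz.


Decimation reduces the sample rate:
fs_out = fs_in / M
       = 48000 / 3
       = 16000.0 Hz

16000.0 Hz


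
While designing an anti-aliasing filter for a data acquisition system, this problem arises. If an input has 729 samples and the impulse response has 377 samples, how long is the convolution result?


Linear convolution output length:
L = N + M - 1
  = 729 + 377 - 1
  = 1105 samples

1105


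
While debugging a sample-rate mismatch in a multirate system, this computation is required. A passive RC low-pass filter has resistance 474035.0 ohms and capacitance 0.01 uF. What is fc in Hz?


Cutoff frequency of a first-order RC filter:
fc = 1 / (2 * pi * R * C)
C = 0.01 uF = 1e-08 F
fc = 1 / (2 * pi * 474035.0 * 1e-08)
   = 1 / 0.029784497470889
   = 33.574513 Hz

33.574513 Hz


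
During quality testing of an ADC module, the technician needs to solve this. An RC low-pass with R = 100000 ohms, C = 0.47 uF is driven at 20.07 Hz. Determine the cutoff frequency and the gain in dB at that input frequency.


Step 1 — cutoff frequency:
fc = 1 / (2*pi*R*C)
C = 0.47 uF = 4.7e-07 F
fc = 1 / (2*pi*100000*4.7e-07)
   = 3.38628 Hz

Step 2 — magnitude at f = 20.07 Hz:
|H(f)| = 1 / sqrt(1 + (f/fc)^2)
f/fc = 20.07 / 3.38628 = 5.926858
|H| = 1 / sqrt(1 + 35.127646) = 0.166372
|H|_dB = 20*log10(0.166372) = -15.58 dB

fc = 3.38628 Hz; |H(20.07 Hz)| = -15.58 dB


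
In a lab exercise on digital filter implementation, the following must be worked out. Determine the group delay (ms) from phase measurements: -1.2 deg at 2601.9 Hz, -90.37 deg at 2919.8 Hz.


Group delay from phase difference:
tau = -d(phi)/d(omega)
d(phi) = -89.17 deg = -1.55631 rad
d(omega) = 2*pi*(2919.8 - 2601.9) = 1997.4246 rad/s
tau = -(-1.55631) / 1997.4246
    = 0.7792 ms

0.7792 ms


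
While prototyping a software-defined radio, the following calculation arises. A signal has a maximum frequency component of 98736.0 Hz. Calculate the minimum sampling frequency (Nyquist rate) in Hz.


The Nyquist rate is twice the maximum frequency component.
fs_min = 2 * fmax
      = 2 * 98736.0
      = 197472.0 Hz

197472.0


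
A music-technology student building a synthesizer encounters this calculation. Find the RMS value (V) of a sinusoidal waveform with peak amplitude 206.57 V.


RMS voltage for a sinusoidal waveform:
V_rms = V_peak / sqrt(2)
      = 206.57 / 1.414214
      = 146.067 V

146.067 V


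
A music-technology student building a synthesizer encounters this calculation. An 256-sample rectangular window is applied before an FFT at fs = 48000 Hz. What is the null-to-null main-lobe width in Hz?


Main lobe width for a rectangular window:
Width = 2 * fs / N
      = 2 * 48000 / 256
      = 96000 / 256
      = 375.0 Hz

375.0 Hz


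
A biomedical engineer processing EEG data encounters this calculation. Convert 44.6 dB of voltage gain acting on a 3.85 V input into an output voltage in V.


Output voltage from dB gain:
V_out = V_in * 10^(gain_dB / 20)
      = 3.85 * 10^(44.6 / 20)
      = 3.85 * 169.824365
      = 653.8238 V

653.8238 V


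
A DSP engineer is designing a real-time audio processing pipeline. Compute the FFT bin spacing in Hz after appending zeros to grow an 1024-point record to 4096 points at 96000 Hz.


Frequency resolution after zero-padding:
N_padded = 1024 * 4 = 4096
df = fs / N_padded
   = 96000 / 4096
   = 23.4375 Hz

23.4375 Hz


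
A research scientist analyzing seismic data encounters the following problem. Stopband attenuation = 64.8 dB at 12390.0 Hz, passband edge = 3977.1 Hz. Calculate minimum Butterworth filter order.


Butterworth filter order formula:
n = log10(10^(A/10) - 1) / (2 * log10(f_stop/f_pass))
10^(64.8/10) - 1 = 3019950.7204
f_stop/f_pass = 12390.0 / 3977.1 = 3.1153
n = 6.5653 -> ceil = 7

7


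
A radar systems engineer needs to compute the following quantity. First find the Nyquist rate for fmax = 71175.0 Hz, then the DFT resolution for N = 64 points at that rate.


Step 1 — Nyquist sampling rate:
fs = 2 * fmax = 2 * 71175.0 = 142350.0 Hz

Step 2 — DFT bin spacing:
df = fs / N = 142350.0 / 64 = 2224.2188 Hz

2224.2188 Hz


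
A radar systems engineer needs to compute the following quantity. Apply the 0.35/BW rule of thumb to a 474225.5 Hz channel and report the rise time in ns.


Rise time from bandwidth relationship:
tr = 0.35 / BW
   = 0.35 / 474225.5
   = 7.380455079e-07 s
   = 738.0455 ns

738.0455 ns


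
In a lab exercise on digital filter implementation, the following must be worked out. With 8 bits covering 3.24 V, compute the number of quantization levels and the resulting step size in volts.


Step 1 — number of quantization levels:
L = 2^N = 2^8 = 256

Step 2 — LSB step size:
delta = Vfs / L
      = 3.24 / 256
      = 0.01265625 V

Levels = 256; step size = 0.01265625 V


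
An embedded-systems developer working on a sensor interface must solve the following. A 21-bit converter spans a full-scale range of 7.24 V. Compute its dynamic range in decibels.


Dynamic range from full-scale to LSB:
V_min = V_max / 2^bits = 7.24 / 2^21
DR = 20 * log10(V_max / V_min)
   = 20 * log10(2^21)
   = 20 * 21 * log10(2)
   = 126.43 dB

126.43 dB


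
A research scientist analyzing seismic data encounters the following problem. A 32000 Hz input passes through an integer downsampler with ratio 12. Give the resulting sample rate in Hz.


Decimation reduces the sample rate:
fs_out = fs_in / M
       = 32000 / 12
       = 2666.6667 Hz

2666.6667 Hz


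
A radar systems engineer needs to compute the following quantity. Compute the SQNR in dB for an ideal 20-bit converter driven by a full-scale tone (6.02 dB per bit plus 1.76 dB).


Theoretical SNR for a full-scale sinusoid:
SNR = 6.02 * N + 1.76
    = 6.02 * 20 + 1.76
    = 120.4 + 1.76
    = 122.16 dB

122.16 dB


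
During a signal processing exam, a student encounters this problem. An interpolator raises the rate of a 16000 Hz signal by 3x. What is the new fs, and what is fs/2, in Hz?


Step 1 — output sample rate after interpolation by L:
fs_out = L * fs_in = 3 * 16000 = 48000 Hz

Step 2 — Nyquist frequency of the output stream:
f_Nyq = fs_out / 2 = 48000 / 2 = 24000.0 Hz

fs_out = 48000 Hz; f_Nyquist = 24000.0 Hz


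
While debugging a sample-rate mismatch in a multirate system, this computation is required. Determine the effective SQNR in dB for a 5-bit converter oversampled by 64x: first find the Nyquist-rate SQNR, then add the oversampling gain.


Step 1 — baseline SQNR at Nyquist:
SQNR_base = 6.02*N + 1.76
          = 6.02*5 + 1.76
          = 31.86 dB

Step 2 — oversampling processing gain:
G = 10*log10(OSR) = 10*log10(64) = 18.06 dB

Step 3 — total:
SQNR_total = 31.86 + 18.06 = 49.92 dB

Base SQNR = 31.86 dB; oversampled SQNR = 49.92 dB


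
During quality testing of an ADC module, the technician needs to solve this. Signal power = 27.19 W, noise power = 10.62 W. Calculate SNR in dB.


SNR in decibels:
SNR = 10 * log10(Ps / Pn)
    = 10 * log10(27.19 / 10.62)
    = 10 * log10(2.5603)
    = 10 * 0.4083
    = 4.08 dB

4.08 dB


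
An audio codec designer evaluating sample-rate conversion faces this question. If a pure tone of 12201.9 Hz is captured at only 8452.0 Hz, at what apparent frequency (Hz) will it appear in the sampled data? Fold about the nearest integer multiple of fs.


Compute the nearest integer multiple of fs to the signal:
n = round(12201.9 / 8452.0) = 1
f_alias = |12201.9 - 1 * 8452.0|
        = |12201.9 - 8452.0|
        = 3749.9 Hz

3749.9


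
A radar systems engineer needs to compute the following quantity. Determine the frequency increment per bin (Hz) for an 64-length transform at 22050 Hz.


DFT frequency resolution:
df = fs / N
   = 22050 / 64
   = 344.5312 Hz

344.5312 Hz


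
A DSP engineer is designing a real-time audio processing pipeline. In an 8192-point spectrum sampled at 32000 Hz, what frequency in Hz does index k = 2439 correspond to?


Frequency of DFT bin k:
f_k = k * fs / N
    = 2439 * 32000 / 8192
    = 78048000 / 8192
    = 9527.344 Hz

9527.344 Hz


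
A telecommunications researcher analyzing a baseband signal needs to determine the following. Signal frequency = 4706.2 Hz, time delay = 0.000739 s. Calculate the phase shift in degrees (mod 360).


Phase shift from frequency and time delay:
phi = 360 * f * t_delay
    = 360 * 4706.2 * 0.000739
    = 1252.04 degrees
    mod 360 = 172.04 degrees

172.04 degrees


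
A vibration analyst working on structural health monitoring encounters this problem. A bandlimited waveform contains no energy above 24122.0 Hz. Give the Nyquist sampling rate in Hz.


The Nyquist rate is twice the maximum frequency component.
fs_min = 2 * fmax
      = 2 * 24122.0
      = 48244.0 Hz

48244.0


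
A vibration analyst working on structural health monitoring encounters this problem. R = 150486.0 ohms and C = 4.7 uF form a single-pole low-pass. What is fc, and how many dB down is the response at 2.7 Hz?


Step 1 — cutoff frequency:
fc = 1 / (2*pi*R*C)
C = 4.7 uF = 4.7e-06 F
fc = 1 / (2*pi*150486.0*4.7e-06)
   = 0.225023 Hz

Step 2 — magnitude at f = 2.7 Hz:
|H(f)| = 1 / sqrt(1 + (f/fc)^2)
f/fc = 2.7 / 0.225023 = 11.998773
|H| = 1 / sqrt(1 + 143.970554) = 0.0830539
|H|_dB = 20*log10(0.0830539) = -21.61 dB

fc = 0.225023 Hz; |H(2.7 Hz)| = -21.61 dB


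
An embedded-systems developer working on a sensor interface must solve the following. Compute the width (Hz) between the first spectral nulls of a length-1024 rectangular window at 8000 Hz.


Main lobe width for a rectangular window:
Width = 2 * fs / N
      = 2 * 8000 / 1024
      = 16000 / 1024
      = 15.625 Hz

15.625 Hz


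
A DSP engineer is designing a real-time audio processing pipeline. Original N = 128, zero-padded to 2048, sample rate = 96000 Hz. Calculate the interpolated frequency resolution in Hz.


Frequency resolution after zero-padding:
N_padded = 128 * 16 = 2048
df = fs / N_padded
   = 96000 / 2048
   = 46.875 Hz

46.875 Hz


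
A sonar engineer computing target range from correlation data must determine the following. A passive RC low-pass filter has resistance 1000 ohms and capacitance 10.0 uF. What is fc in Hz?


Cutoff frequency of a first-order RC filter:
fc = 1 / (2 * pi * R * C)
C = 10.0 uF = 1e-05 F
fc = 1 / (2 * pi * 1000 * 1e-05)
   = 1 / 0.062831853071796
   = 15.915494 Hz

15.915494 Hz


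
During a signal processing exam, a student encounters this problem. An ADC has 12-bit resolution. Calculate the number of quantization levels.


Number of quantization levels = 2^N
= 2^12
= 4096

4096


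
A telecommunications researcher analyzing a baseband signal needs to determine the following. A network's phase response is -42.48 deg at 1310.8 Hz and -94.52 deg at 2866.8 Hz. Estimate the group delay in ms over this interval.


Group delay from phase difference:
tau = -d(phi)/d(omega)
d(phi) = -52.04 deg = -0.908269 rad
d(omega) = 2*pi*(2866.8 - 1310.8) = 9776.6363 rad/s
tau = -(-0.908269) / 9776.6363
    = 0.0929 ms

0.0929 ms


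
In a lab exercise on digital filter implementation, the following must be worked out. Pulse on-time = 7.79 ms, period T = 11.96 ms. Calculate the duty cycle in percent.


Duty cycle as a percentage:
DC = (t_on / T) * 100
   = (7.79 / 11.96) * 100
   = 0.651338 * 100
   = 65.13 %

65.13 %


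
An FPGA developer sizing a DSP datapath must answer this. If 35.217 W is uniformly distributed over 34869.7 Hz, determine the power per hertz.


Power spectral density:
PSD = P / BW
    = 35.217 / 34869.7
    = 0.00100996 W/Hz

0.00100996 W/Hz


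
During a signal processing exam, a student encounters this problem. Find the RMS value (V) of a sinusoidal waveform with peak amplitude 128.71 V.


RMS voltage for a sinusoidal waveform:
V_rms = V_peak / sqrt(2)
      = 128.71 / 1.414214
      = 91.012 V

91.012 V


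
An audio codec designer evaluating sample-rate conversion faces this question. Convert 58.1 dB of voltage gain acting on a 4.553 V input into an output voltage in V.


Output voltage from dB gain:
V_out = V_in * 10^(gain_dB / 20)
      = 4.553 * 10^(58.1 / 20)
      = 4.553 * 803.526122
      = 3658.4544 V

3658.4544 V


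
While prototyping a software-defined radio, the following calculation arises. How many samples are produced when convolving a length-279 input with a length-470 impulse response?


Linear convolution output length:
L = N + M - 1
  = 279 + 470 - 1
  = 748 samples

748


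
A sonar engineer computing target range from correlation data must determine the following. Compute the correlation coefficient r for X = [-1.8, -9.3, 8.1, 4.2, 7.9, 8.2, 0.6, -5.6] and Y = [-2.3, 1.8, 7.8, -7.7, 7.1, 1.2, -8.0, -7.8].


Pearson correlation coefficient (population):
r = cov(X,Y) / (std(X) * std(Y))
Mean X = 1.5375, Mean Y = -0.9875
Cov(X,Y) = 16.899531
Std(X) = 6.279319, Std(Y) = 6.098655
r = 0.4413

0.4413


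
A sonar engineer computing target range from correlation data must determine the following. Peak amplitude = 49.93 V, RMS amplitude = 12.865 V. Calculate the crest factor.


Crest factor is the ratio of peak to RMS:
CF = V_peak / V_rms
   = 49.93 / 12.865
   = 3.8811

3.8811


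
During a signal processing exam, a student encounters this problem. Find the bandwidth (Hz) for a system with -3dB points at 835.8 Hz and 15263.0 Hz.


Bandwidth is the difference of -3dB frequencies:
BW = f_high - f_low
   = 15263.0 - 835.8
   = 14427.2 Hz

14427.2 Hz


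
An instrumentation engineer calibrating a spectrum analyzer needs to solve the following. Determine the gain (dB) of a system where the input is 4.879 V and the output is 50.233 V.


Voltage gain in dB:
G = 20 * log10(Vout / Vin)
  = 20 * log10(50.233 / 4.879)
  = 20 * log10(10.295757)
  = 20 * 1.012658
  = 20.25 dB

20.25 dB


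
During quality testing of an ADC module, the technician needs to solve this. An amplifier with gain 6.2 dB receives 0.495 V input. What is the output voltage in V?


Output voltage from dB gain:
V_out = V_in * 10^(gain_dB / 20)
      = 0.495 * 10^(6.2 / 20)
      = 0.495 * 2.041738
      = 1.0107 V

1.0107 V


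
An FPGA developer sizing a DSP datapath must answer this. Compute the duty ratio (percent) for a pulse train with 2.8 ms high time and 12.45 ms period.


Duty cycle as a percentage:
DC = (t_on / T) * 100
   = (2.8 / 12.45) * 100
   = 0.2249 * 100
   = 22.49 %

22.49 %


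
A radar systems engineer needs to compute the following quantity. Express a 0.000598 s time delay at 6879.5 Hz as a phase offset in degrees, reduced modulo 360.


Phase shift from frequency and time delay:
phi = 360 * f * t_delay
    = 360 * 6879.5 * 0.000598
    = 1481.02 degrees
    mod 360 = 41.02 degrees

41.02 degrees


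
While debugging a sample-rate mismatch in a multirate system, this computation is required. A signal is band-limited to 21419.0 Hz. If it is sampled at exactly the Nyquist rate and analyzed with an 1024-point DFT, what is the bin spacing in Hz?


Step 1 — Nyquist sampling rate:
fs = 2 * fmax = 2 * 21419.0 = 42838.0 Hz

Step 2 — DFT bin spacing:
df = fs / N = 42838.0 / 1024 = 41.834 Hz

41.834 Hz


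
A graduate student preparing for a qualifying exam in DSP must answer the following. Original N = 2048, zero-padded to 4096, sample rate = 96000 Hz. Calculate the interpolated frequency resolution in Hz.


Frequency resolution after zero-padding:
N_padded = 2048 * 2 = 4096
df = fs / N_padded
   = 96000 / 4096
   = 23.4375 Hz

23.4375 Hz


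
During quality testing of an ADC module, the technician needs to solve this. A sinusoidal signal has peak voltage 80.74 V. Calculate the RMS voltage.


RMS voltage for a sinusoidal waveform:
V_rms = V_peak / sqrt(2)
      = 80.74 / 1.414214
      = 57.092 V

57.092 V


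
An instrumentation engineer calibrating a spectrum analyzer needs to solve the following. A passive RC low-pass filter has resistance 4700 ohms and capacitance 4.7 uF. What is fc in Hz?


Cutoff frequency of a first-order RC filter:
fc = 1 / (2 * pi * R * C)
C = 4.7 uF = 4.7e-06 F
fc = 1 / (2 * pi * 4700 * 4.7e-06)
   = 1 / 0.1387955634356
   = 7.204841 Hz

7.204841 Hz


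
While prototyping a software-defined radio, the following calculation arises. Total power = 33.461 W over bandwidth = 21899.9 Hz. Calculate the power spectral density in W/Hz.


Power spectral density:
PSD = P / BW
    = 33.461 / 21899.9
    = 0.00152791 W/Hz

0.00152791 W/Hz


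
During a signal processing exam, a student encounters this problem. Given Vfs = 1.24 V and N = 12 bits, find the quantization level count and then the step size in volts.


Step 1 — number of quantization levels:
L = 2^N = 2^12 = 4096

Step 2 — LSB step size:
delta = Vfs / L
      = 1.24 / 4096
      = 0.00030273 V

Levels = 4096; step size = 0.00030273 V


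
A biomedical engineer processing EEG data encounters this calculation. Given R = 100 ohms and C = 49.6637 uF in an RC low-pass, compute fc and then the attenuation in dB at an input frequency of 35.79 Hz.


Step 1 — cutoff frequency:
fc = 1 / (2*pi*R*C)
C = 49.6637 uF = 4.96637e-05 F
fc = 1 / (2*pi*100*4.96637e-05)
   = 32.0465 Hz

Step 2 — magnitude at f = 35.79 Hz:
|H(f)| = 1 / sqrt(1 + (f/fc)^2)
f/fc = 35.79 / 32.0465 = 1.116815
|H| = 1 / sqrt(1 + 1.247276) = 0.6670706
|H|_dB = 20*log10(0.6670706) = -3.52 dB

fc = 32.0465 Hz; |H(35.79 Hz)| = -3.52 dB


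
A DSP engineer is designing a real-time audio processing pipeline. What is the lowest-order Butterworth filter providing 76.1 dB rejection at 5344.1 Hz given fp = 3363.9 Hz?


Butterworth filter order formula:
n = log10(10^(A/10) - 1) / (2 * log10(f_stop/f_pass))
10^(76.1/10) - 1 = 40738026.7804
f_stop/f_pass = 5344.1 / 3363.9 = 1.5887
n = 18.9274 -> ceil = 19

19


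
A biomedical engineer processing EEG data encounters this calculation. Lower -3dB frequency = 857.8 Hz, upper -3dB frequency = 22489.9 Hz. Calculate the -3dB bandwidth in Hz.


Bandwidth is the difference of -3dB frequencies:
BW = f_high - f_low
   = 22489.9 - 857.8
   = 21632.1 Hz

21632.1 Hz


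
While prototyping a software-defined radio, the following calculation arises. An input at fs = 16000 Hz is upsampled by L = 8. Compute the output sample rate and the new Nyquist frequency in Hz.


Step 1 — output sample rate after interpolation by L:
fs_out = L * fs_in = 8 * 16000 = 128000 Hz

Step 2 — Nyquist frequency of the output stream:
f_Nyq = fs_out / 2 = 128000 / 2 = 64000.0 Hz

fs_out = 128000 Hz; f_Nyquist = 64000.0 Hz


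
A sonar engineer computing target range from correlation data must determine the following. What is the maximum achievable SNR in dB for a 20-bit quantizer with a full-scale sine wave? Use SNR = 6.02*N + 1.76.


Theoretical SNR for a full-scale sinusoid:
SNR = 6.02 * N + 1.76
    = 6.02 * 20 + 1.76
    = 120.4 + 1.76
    = 122.16 dB

122.16 dB


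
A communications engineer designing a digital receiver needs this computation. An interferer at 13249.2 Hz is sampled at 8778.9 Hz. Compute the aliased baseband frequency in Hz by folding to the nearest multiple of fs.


Compute the nearest integer multiple of fs to the signal:
n = round(13249.2 / 8778.9) = 2
f_alias = |13249.2 - 2 * 8778.9|
        = |13249.2 - 17557.8|
        = 4308.6 Hz

4308.6


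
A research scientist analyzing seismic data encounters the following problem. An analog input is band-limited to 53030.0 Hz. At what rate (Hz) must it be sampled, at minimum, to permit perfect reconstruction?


The Nyquist rate is twice the maximum frequency component.
fs_min = 2 * fmax
      = 2 * 53030.0
      = 106060.0 Hz

106060.0


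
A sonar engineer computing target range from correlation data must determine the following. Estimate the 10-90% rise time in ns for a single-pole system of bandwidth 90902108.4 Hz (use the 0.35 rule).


Rise time from bandwidth relationship:
tr = 0.35 / BW
   = 0.35 / 90902108.4
   = 3.850295732e-09 s
   = 3.8503 ns

3.8503 ns


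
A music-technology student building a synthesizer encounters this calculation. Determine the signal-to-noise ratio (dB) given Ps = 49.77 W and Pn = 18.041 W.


SNR in decibels:
SNR = 10 * log10(Ps / Pn)
    = 10 * log10(49.77 / 18.041)
    = 10 * log10(2.7587)
    = 10 * 0.4407
    = 4.41 dB

4.41 dB


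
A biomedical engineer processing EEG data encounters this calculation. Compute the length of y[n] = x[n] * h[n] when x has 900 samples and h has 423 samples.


Linear convolution output length:
L = N + M - 1
  = 900 + 423 - 1
  = 1322 samples

1322


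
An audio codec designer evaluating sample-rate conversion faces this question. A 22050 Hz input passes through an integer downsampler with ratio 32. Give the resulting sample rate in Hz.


Decimation reduces the sample rate:
fs_out = fs_in / M
       = 22050 / 32
       = 689.0625 Hz

689.0625 Hz


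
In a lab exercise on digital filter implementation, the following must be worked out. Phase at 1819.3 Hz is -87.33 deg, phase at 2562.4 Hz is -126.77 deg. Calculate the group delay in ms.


Group delay from phase difference:
tau = -d(phi)/d(omega)
d(phi) = -39.44 deg = -0.688358 rad
d(omega) = 2*pi*(2562.4 - 1819.3) = 4669.035 rad/s
tau = -(-0.688358) / 4669.035
    = 0.1474 ms

0.1474 ms


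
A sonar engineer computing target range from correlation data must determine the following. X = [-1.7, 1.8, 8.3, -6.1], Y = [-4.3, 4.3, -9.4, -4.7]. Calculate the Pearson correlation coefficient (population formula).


Pearson correlation coefficient (population):
r = cov(X,Y) / (std(X) * std(Y))
Mean X = 0.575, Mean Y = -3.525
Cov(X,Y) = -6.548125
Std(X) = 5.265631, Std(Y) = 4.942861
r = -0.2516

-0.2516


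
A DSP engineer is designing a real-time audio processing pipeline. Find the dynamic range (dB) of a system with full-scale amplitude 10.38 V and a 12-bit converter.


Dynamic range from full-scale to LSB:
V_min = V_max / 2^bits = 10.38 / 2^12
DR = 20 * log10(V_max / V_min)
   = 20 * log10(2^12)
   = 20 * 12 * log10(2)
   = 72.25 dB

72.25 dB


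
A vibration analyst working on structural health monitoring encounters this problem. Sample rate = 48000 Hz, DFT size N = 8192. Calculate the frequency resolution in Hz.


DFT frequency resolution:
df = fs / N
   = 48000 / 8192
   = 5.8594 Hz

5.8594 Hz


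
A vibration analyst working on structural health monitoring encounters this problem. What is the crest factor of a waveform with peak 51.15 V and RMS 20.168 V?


Crest factor is the ratio of peak to RMS:
CF = V_peak / V_rms
   = 51.15 / 20.168
   = 2.5362

2.5362


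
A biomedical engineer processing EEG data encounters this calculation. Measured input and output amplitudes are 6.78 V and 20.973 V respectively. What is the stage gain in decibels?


Voltage gain in dB:
G = 20 * log10(Vout / Vin)
  = 20 * log10(20.973 / 6.78)
  = 20 * log10(3.093363)
  = 20 * 0.490431
  = 9.81 dB

9.81 dB


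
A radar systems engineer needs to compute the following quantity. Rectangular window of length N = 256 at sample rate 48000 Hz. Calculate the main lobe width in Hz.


Main lobe width for a rectangular window:
Width = 2 * fs / N
      = 2 * 48000 / 256
      = 96000 / 256
      = 375.0 Hz

375.0 Hz


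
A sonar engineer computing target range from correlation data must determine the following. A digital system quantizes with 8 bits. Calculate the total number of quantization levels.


Number of quantization levels = 2^N
= 2^8
= 256

256


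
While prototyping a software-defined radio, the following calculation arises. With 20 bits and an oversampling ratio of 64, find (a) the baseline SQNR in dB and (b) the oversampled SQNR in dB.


Step 1 — baseline SQNR at Nyquist:
SQNR_base = 6.02*N + 1.76
          = 6.02*20 + 1.76
          = 122.16 dB

Step 2 — oversampling processing gain:
G = 10*log10(OSR) = 10*log10(64) = 18.06 dB

Step 3 — total:
SQNR_total = 122.16 + 18.06 = 140.22 dB

Base SQNR = 122.16 dB; oversampled SQNR = 140.22 dB


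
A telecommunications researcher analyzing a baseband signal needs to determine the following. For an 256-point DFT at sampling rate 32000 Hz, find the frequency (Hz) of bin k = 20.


Frequency of DFT bin k:
f_k = k * fs / N
    = 20 * 32000 / 256
    = 640000 / 256
    = 2500.0 Hz

2500.0 Hz


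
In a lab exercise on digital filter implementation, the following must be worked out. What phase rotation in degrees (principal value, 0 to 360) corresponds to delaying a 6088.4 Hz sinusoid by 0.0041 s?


Phase shift from frequency and time delay:
phi = 360 * f * t_delay
    = 360 * 6088.4 * 0.0041
    = 8986.48 degrees
    mod 360 = 346.48 degrees

346.48 degrees


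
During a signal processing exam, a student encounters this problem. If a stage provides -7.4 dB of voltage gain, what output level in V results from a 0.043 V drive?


Output voltage from dB gain:
V_out = V_in * 10^(gain_dB / 20)
      = 0.043 * 10^(-7.4 / 20)
      = 0.043 * 0.42658
      = 0.0183 V

0.0183 V
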